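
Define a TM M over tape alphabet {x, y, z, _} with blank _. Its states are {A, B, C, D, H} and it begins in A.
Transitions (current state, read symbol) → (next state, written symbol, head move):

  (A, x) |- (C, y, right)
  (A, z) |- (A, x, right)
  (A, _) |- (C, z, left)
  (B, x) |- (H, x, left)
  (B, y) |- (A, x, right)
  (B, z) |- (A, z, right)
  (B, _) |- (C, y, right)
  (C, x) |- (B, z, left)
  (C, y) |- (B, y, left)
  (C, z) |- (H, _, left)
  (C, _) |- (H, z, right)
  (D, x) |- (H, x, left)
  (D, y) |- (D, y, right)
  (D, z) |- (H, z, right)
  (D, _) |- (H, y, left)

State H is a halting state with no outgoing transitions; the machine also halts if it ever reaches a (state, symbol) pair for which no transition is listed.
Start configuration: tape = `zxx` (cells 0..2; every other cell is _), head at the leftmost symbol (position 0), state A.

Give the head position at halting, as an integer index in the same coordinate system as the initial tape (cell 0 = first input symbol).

0

state=A head=0 tape=[z]xx_   (A,z)→(A,x,right)
state=A head=1 tape=x[x]x_   (A,x)→(C,y,right)
state=C head=2 tape=xy[x]_   (C,x)→(B,z,left)
state=B head=1 tape=x[y]z_   (B,y)→(A,x,right)
state=A head=2 tape=xx[z]_   (A,z)→(A,x,right)
state=A head=3 tape=xxx[_]   (A,_)→(C,z,left)
state=C head=2 tape=xx[x]z   (C,x)→(B,z,left)
state=B head=1 tape=x[x]zz   (B,x)→(H,x,left)
state=H head=0 tape=[x]xzz
At halt the head is at cell 0.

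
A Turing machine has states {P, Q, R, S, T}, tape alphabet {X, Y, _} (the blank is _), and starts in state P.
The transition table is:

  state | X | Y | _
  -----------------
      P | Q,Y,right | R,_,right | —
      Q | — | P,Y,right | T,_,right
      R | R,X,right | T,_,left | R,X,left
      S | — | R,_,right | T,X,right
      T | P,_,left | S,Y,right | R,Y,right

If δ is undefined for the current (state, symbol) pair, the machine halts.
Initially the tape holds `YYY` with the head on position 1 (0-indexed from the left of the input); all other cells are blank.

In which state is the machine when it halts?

state=P head=1 tape=Y[Y]Y__   (P,Y)→(R,_,right)
state=R head=2 tape=Y_[Y]__   (R,Y)→(T,_,left)
state=T head=1 tape=Y[_]___   (T,_)→(R,Y,right)
state=R head=2 tape=YY[_]__   (R,_)→(R,X,left)
state=R head=1 tape=Y[Y]X__   (R,Y)→(T,_,left)
state=T head=0 tape=[Y]_X__   (T,Y)→(S,Y,right)
state=S head=1 tape=Y[_]X__   (S,_)→(T,X,right)
state=T head=2 tape=YX[X]__   (T,X)→(P,_,left)
state=P head=1 tape=Y[X]___   (P,X)→(Q,Y,right)
state=Q head=2 tape=YY[_]__   (Q,_)→(T,_,right)
state=T head=3 tape=YY_[_]_   (T,_)→(R,Y,right)
state=R head=4 tape=YY_Y[_]   (R,_)→(R,X,left)
state=R head=3 tape=YY_[Y]X   (R,Y)→(T,_,left)
state=T head=2 tape=YY[_]_X   (T,_)→(R,Y,right)
state=R head=3 tape=YYY[_]X   (R,_)→(R,X,left)
state=R head=2 tape=YY[Y]XX   (R,Y)→(T,_,left)
state=T head=1 tape=Y[Y]_XX   (T,Y)→(S,Y,right)
state=S head=2 tape=YY[_]XX   (S,_)→(T,X,right)
state=T head=3 tape=YYX[X]X   (T,X)→(P,_,left)
state=P head=2 tape=YY[X]_X   (P,X)→(Q,Y,right)
state=Q head=3 tape=YYY[_]X   (Q,_)→(T,_,right)
state=T head=4 tape=YYY_[X]   (T,X)→(P,_,left)
state=P head=3 tape=YYY[_]_
No transition is defined for (P, _); M halts in state P.

P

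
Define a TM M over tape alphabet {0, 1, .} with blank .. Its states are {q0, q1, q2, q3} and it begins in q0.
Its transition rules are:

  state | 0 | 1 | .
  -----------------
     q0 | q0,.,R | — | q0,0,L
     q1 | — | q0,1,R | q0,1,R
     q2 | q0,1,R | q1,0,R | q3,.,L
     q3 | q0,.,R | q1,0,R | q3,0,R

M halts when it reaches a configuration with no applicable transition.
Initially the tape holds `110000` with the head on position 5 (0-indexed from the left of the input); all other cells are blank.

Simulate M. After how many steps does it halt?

q0 | 11000[0]....   read 0 → write ., move R, go to q0
q0 | 11000.[.]...   read . → write 0, move L, go to q0
q0 | 11000[.]0...   read . → write 0, move L, go to q0
q0 | 1100[0]00...   read 0 → write ., move R, go to q0
q0 | 1100.[0]0...   read 0 → write ., move R, go to q0
q0 | 1100..[0]...   read 0 → write ., move R, go to q0
q0 | 1100...[.]..   read . → write 0, move L, go to q0
q0 | 1100..[.]0..   read . → write 0, move L, go to q0
q0 | 1100.[.]00..   read . → write 0, move L, go to q0
q0 | 1100[.]000..   read . → write 0, move L, go to q0
q0 | 110[0]0000..   read 0 → write ., move R, go to q0
q0 | 110.[0]000..   read 0 → write ., move R, go to q0
q0 | 110..[0]00..   read 0 → write ., move R, go to q0
q0 | 110...[0]0..   read 0 → write ., move R, go to q0
q0 | 110....[0]..   read 0 → write ., move R, go to q0
q0 | 110.....[.].   read . → write 0, move L, go to q0
q0 | 110....[.]0.   read . → write 0, move L, go to q0
q0 | 110...[.]00.   read . → write 0, move L, go to q0
q0 | 110..[.]000.   read . → write 0, move L, go to q0
q0 | 110.[.]0000.   read . → write 0, move L, go to q0
q0 | 110[.]00000.   read . → write 0, move L, go to q0
q0 | 11[0]000000.   read 0 → write ., move R, go to q0
q0 | 11.[0]00000.   read 0 → write ., move R, go to q0
q0 | 11..[0]0000.   read 0 → write ., move R, go to q0
q0 | 11...[0]000.   read 0 → write ., move R, go to q0
q0 | 11....[0]00.   read 0 → write ., move R, go to q0
q0 | 11.....[0]0.   read 0 → write ., move R, go to q0
q0 | 11......[0].   read 0 → write ., move R, go to q0
q0 | 11.......[.]   read . → write 0, move L, go to q0
q0 | 11......[.]0   read . → write 0, move L, go to q0
q0 | 11.....[.]00   read . → write 0, move L, go to q0
q0 | 11....[.]000   read . → write 0, move L, go to q0
q0 | 11...[.]0000   read . → write 0, move L, go to q0
q0 | 11..[.]00000   read . → write 0, move L, go to q0
q0 | 11.[.]000000   read . → write 0, move L, go to q0
q0 | 11[.]0000000   read . → write 0, move L, go to q0
q0 | 1[1]00000000
M halts after 36 transitions.

36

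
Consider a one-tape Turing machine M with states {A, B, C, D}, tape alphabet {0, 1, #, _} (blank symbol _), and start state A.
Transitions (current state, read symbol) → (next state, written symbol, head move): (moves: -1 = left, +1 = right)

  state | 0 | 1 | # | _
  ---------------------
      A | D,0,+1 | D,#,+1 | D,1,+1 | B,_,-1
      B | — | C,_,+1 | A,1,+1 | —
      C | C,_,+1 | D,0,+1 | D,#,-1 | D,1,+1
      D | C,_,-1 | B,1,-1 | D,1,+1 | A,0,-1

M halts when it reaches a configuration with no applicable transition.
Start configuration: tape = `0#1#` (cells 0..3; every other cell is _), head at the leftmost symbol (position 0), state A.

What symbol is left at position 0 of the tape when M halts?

_

state=A head=0 tape=____[0]#1#_   (A,0)→(D,0,+1)
state=D head=1 tape=____0[#]1#_   (D,#)→(D,1,+1)
state=D head=2 tape=____01[1]#_   (D,1)→(B,1,-1)
state=B head=1 tape=____0[1]1#_   (B,1)→(C,_,+1)
state=C head=2 tape=____0_[1]#_   (C,1)→(D,0,+1)
state=D head=3 tape=____0_0[#]_   (D,#)→(D,1,+1)
state=D head=4 tape=____0_01[_]   (D,_)→(A,0,-1)
state=A head=3 tape=____0_0[1]0   (A,1)→(D,#,+1)
state=D head=4 tape=____0_0#[0]   (D,0)→(C,_,-1)
state=C head=3 tape=____0_0[#]_   (C,#)→(D,#,-1)
state=D head=2 tape=____0_[0]#_   (D,0)→(C,_,-1)
state=C head=1 tape=____0[_]_#_   (C,_)→(D,1,+1)
state=D head=2 tape=____01[_]#_   (D,_)→(A,0,-1)
state=A head=1 tape=____0[1]0#_   (A,1)→(D,#,+1)
state=D head=2 tape=____0#[0]#_   (D,0)→(C,_,-1)
state=C head=1 tape=____0[#]_#_   (C,#)→(D,#,-1)
state=D head=0 tape=____[0]#_#_   (D,0)→(C,_,-1)
state=C head=-1 tape=___[_]_#_#_   (C,_)→(D,1,+1)
state=D head=0 tape=___1[_]#_#_   (D,_)→(A,0,-1)
state=A head=-1 tape=___[1]0#_#_   (A,1)→(D,#,+1)
state=D head=0 tape=___#[0]#_#_   (D,0)→(C,_,-1)
state=C head=-1 tape=___[#]_#_#_   (C,#)→(D,#,-1)
state=D head=-2 tape=__[_]#_#_#_   (D,_)→(A,0,-1)
state=A head=-3 tape=_[_]0#_#_#_   (A,_)→(B,_,-1)
state=B head=-4 tape=[_]_0#_#_#_
Cell 0 holds _ when M halts.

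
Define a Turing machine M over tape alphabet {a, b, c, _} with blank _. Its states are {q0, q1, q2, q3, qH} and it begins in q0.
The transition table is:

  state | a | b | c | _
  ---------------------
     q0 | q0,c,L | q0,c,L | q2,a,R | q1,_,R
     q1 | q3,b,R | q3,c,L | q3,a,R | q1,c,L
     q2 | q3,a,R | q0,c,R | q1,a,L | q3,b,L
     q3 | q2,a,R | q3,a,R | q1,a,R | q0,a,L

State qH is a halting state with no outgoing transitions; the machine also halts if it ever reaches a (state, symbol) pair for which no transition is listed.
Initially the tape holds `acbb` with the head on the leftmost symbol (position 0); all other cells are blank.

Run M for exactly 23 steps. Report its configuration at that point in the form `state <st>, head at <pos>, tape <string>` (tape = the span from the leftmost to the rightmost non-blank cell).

q0 | _[a]cbb___   read a → write c, move L, go to q0
q0 | [_]ccbb___   read _ → write _, move R, go to q1
q1 | _[c]cbb___   read c → write a, move R, go to q3
q3 | _a[c]bb___   read c → write a, move R, go to q1
q1 | _aa[b]b___   read b → write c, move L, go to q3
q3 | _a[a]cb___   read a → write a, move R, go to q2
q2 | _aa[c]b___   read c → write a, move L, go to q1
q1 | _a[a]ab___   read a → write b, move R, go to q3
q3 | _ab[a]b___   read a → write a, move R, go to q2
q2 | _aba[b]___   read b → write c, move R, go to q0
q0 | _abac[_]__   read _ → write _, move R, go to q1
q1 | _abac_[_]_   read _ → write c, move L, go to q1
q1 | _abac[_]c_   read _ → write c, move L, go to q1
q1 | _aba[c]cc_   read c → write a, move R, go to q3
q3 | _abaa[c]c_   read c → write a, move R, go to q1
q1 | _abaaa[c]_   read c → write a, move R, go to q3
q3 | _abaaaa[_]   read _ → write a, move L, go to q0
q0 | _abaaa[a]a   read a → write c, move L, go to q0
q0 | _abaa[a]ca   read a → write c, move L, go to q0
q0 | _aba[a]cca   read a → write c, move L, go to q0
q0 | _ab[a]ccca   read a → write c, move L, go to q0
q0 | _a[b]cccca   read b → write c, move L, go to q0
q0 | _[a]ccccca   read a → write c, move L, go to q0
q0 | [_]cccccca
After 23 steps: state q0, head at -1, tape cccccca.

state q0, head at -1, tape cccccca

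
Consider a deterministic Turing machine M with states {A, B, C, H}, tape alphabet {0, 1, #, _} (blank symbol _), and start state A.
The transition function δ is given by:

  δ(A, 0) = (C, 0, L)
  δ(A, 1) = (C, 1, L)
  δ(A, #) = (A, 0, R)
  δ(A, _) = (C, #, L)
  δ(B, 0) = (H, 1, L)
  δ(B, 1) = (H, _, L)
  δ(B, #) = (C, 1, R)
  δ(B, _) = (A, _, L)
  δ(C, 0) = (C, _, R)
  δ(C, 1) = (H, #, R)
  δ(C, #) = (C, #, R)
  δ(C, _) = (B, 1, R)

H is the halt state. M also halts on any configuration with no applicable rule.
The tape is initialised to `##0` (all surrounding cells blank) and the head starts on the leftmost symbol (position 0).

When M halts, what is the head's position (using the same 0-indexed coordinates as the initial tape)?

state=A head=0 tape=[#]#0__   (A,#)→(A,0,R)
state=A head=1 tape=0[#]0__   (A,#)→(A,0,R)
state=A head=2 tape=00[0]__   (A,0)→(C,0,L)
state=C head=1 tape=0[0]0__   (C,0)→(C,_,R)
state=C head=2 tape=0_[0]__   (C,0)→(C,_,R)
state=C head=3 tape=0__[_]_   (C,_)→(B,1,R)
state=B head=4 tape=0__1[_]   (B,_)→(A,_,L)
state=A head=3 tape=0__[1]_   (A,1)→(C,1,L)
state=C head=2 tape=0_[_]1_   (C,_)→(B,1,R)
state=B head=3 tape=0_1[1]_   (B,1)→(H,_,L)
state=H head=2 tape=0_[1]__
At halt the head is at cell 2.

2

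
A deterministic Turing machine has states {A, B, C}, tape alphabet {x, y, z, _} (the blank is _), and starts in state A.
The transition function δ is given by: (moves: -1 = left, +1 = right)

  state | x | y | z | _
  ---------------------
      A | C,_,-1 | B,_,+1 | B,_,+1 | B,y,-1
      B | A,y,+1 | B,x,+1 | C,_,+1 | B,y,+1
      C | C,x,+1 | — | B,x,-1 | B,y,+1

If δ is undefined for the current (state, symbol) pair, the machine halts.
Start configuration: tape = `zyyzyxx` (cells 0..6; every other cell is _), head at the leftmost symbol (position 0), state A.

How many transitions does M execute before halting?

state=A head=0 tape=[z]yyzyxx   (A,z)→(B,_,+1)
state=B head=1 tape=_[y]yzyxx   (B,y)→(B,x,+1)
state=B head=2 tape=_x[y]zyxx   (B,y)→(B,x,+1)
state=B head=3 tape=_xx[z]yxx   (B,z)→(C,_,+1)
state=C head=4 tape=_xx_[y]xx
M halts after 4 transitions.

4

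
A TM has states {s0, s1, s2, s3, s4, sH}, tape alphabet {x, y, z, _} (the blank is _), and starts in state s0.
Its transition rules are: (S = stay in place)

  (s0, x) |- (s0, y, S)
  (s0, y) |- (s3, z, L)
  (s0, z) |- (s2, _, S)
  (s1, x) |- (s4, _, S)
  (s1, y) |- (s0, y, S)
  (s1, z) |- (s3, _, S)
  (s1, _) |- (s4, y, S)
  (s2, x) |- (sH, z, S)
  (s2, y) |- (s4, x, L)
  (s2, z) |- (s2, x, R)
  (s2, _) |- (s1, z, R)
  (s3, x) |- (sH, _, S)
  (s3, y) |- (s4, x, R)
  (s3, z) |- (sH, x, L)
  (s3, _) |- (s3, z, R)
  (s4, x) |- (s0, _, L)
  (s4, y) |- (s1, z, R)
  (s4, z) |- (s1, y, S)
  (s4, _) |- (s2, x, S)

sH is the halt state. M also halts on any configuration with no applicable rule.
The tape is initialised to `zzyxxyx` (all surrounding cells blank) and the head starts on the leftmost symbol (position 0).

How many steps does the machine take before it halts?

9

state=s0 head=0 tape=[z]zyxxyx   (s0,z)→(s2,_,S)
state=s2 head=0 tape=[_]zyxxyx   (s2,_)→(s1,z,R)
state=s1 head=1 tape=z[z]yxxyx   (s1,z)→(s3,_,S)
state=s3 head=1 tape=z[_]yxxyx   (s3,_)→(s3,z,R)
state=s3 head=2 tape=zz[y]xxyx   (s3,y)→(s4,x,R)
state=s4 head=3 tape=zzx[x]xyx   (s4,x)→(s0,_,L)
state=s0 head=2 tape=zz[x]_xyx   (s0,x)→(s0,y,S)
state=s0 head=2 tape=zz[y]_xyx   (s0,y)→(s3,z,L)
state=s3 head=1 tape=z[z]z_xyx   (s3,z)→(sH,x,L)
state=sH head=0 tape=[z]xz_xyx
M halts after 9 transitions.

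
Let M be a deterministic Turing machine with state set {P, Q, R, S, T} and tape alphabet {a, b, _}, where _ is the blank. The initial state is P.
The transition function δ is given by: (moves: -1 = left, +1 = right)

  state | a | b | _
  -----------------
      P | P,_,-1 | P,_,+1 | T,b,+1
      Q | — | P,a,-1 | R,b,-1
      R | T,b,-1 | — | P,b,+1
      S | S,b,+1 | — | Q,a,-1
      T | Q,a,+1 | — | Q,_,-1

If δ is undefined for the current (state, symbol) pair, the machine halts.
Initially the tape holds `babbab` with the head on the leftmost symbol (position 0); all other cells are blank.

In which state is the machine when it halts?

state=P head=0 tape=_[b]abbab   (P,b)→(P,_,+1)
state=P head=1 tape=__[a]bbab   (P,a)→(P,_,-1)
state=P head=0 tape=_[_]_bbab   (P,_)→(T,b,+1)
state=T head=1 tape=_b[_]bbab   (T,_)→(Q,_,-1)
state=Q head=0 tape=_[b]_bbab   (Q,b)→(P,a,-1)
state=P head=-1 tape=[_]a_bbab   (P,_)→(T,b,+1)
state=T head=0 tape=b[a]_bbab   (T,a)→(Q,a,+1)
state=Q head=1 tape=ba[_]bbab   (Q,_)→(R,b,-1)
state=R head=0 tape=b[a]bbbab   (R,a)→(T,b,-1)
state=T head=-1 tape=[b]bbbbab
No transition is defined for (T, b); M halts in state T.

T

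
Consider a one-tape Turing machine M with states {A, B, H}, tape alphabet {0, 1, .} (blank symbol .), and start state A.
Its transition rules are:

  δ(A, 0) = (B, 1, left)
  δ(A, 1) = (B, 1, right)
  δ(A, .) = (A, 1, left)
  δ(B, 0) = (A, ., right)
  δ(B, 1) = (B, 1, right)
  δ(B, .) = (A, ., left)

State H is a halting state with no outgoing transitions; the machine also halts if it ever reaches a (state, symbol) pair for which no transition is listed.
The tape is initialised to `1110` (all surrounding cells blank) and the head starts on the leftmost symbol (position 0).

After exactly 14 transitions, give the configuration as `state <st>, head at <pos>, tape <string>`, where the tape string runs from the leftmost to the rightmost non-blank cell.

A | [1]110..   read 1 → write 1, move right, go to B
B | 1[1]10..   read 1 → write 1, move right, go to B
B | 11[1]0..   read 1 → write 1, move right, go to B
B | 111[0]..   read 0 → write ., move right, go to A
A | 111.[.].   read . → write 1, move left, go to A
A | 111[.]1.   read . → write 1, move left, go to A
A | 11[1]11.   read 1 → write 1, move right, go to B
B | 111[1]1.   read 1 → write 1, move right, go to B
B | 1111[1].   read 1 → write 1, move right, go to B
B | 11111[.]   read . → write ., move left, go to A
A | 1111[1].   read 1 → write 1, move right, go to B
B | 11111[.]   read . → write ., move left, go to A
A | 1111[1].   read 1 → write 1, move right, go to B
B | 11111[.]   read . → write ., move left, go to A
A | 1111[1].
After 14 steps: state A, head at 4, tape 11111.

state A, head at 4, tape 11111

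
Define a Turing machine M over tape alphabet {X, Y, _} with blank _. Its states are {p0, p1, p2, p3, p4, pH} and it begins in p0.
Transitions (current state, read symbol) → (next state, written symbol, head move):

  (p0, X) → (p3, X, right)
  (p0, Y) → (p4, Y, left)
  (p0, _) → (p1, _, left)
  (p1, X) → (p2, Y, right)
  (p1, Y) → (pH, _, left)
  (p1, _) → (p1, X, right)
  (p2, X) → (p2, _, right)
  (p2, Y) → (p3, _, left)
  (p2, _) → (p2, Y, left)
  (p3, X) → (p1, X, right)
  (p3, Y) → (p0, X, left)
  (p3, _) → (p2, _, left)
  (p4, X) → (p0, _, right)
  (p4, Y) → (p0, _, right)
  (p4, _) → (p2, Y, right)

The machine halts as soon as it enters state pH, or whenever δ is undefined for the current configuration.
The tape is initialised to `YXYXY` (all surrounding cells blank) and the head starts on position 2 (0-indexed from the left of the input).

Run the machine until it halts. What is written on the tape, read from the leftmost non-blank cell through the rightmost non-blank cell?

XXX_X_XY

p0 | ___YX[Y]XY   read Y → write Y, move left, go to p4
p4 | ___Y[X]YXY   read X → write _, move right, go to p0
p0 | ___Y_[Y]XY   read Y → write Y, move left, go to p4
p4 | ___Y[_]YXY   read _ → write Y, move right, go to p2
p2 | ___YY[Y]XY   read Y → write _, move left, go to p3
p3 | ___Y[Y]_XY   read Y → write X, move left, go to p0
p0 | ___[Y]X_XY   read Y → write Y, move left, go to p4
p4 | __[_]YX_XY   read _ → write Y, move right, go to p2
p2 | __Y[Y]X_XY   read Y → write _, move left, go to p3
p3 | __[Y]_X_XY   read Y → write X, move left, go to p0
p0 | _[_]X_X_XY   read _ → write _, move left, go to p1
p1 | [_]_X_X_XY   read _ → write X, move right, go to p1
p1 | X[_]X_X_XY   read _ → write X, move right, go to p1
p1 | XX[X]_X_XY   read X → write Y, move right, go to p2
p2 | XXY[_]X_XY   read _ → write Y, move left, go to p2
p2 | XX[Y]YX_XY   read Y → write _, move left, go to p3
p3 | X[X]_YX_XY   read X → write X, move right, go to p1
p1 | XX[_]YX_XY   read _ → write X, move right, go to p1
p1 | XXX[Y]X_XY   read Y → write _, move left, go to pH
pH | XX[X]_X_XY
The non-blank tape span at halt is XXX_X_XY.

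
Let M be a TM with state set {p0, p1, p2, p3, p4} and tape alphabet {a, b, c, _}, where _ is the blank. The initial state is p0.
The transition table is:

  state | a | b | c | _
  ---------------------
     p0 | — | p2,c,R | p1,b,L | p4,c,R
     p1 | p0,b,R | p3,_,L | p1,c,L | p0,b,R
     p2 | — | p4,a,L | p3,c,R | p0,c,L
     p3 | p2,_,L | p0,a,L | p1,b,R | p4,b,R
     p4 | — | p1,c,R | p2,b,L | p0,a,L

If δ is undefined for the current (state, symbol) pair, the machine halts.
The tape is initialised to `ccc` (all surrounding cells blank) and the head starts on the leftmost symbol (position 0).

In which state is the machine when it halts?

state=p0 head=0 tape=__[c]cc___   (p0,c)→(p1,b,L)
state=p1 head=-1 tape=_[_]bcc___   (p1,_)→(p0,b,R)
state=p0 head=0 tape=_b[b]cc___   (p0,b)→(p2,c,R)
state=p2 head=1 tape=_bc[c]c___   (p2,c)→(p3,c,R)
state=p3 head=2 tape=_bcc[c]___   (p3,c)→(p1,b,R)
state=p1 head=3 tape=_bccb[_]__   (p1,_)→(p0,b,R)
state=p0 head=4 tape=_bccbb[_]_   (p0,_)→(p4,c,R)
state=p4 head=5 tape=_bccbbc[_]   (p4,_)→(p0,a,L)
state=p0 head=4 tape=_bccbb[c]a   (p0,c)→(p1,b,L)
state=p1 head=3 tape=_bccb[b]ba   (p1,b)→(p3,_,L)
state=p3 head=2 tape=_bcc[b]_ba   (p3,b)→(p0,a,L)
state=p0 head=1 tape=_bc[c]a_ba   (p0,c)→(p1,b,L)
state=p1 head=0 tape=_b[c]ba_ba   (p1,c)→(p1,c,L)
state=p1 head=-1 tape=_[b]cba_ba   (p1,b)→(p3,_,L)
state=p3 head=-2 tape=[_]_cba_ba   (p3,_)→(p4,b,R)
state=p4 head=-1 tape=b[_]cba_ba   (p4,_)→(p0,a,L)
state=p0 head=-2 tape=[b]acba_ba   (p0,b)→(p2,c,R)
state=p2 head=-1 tape=c[a]cba_ba
No transition is defined for (p2, a); M halts in state p2.

p2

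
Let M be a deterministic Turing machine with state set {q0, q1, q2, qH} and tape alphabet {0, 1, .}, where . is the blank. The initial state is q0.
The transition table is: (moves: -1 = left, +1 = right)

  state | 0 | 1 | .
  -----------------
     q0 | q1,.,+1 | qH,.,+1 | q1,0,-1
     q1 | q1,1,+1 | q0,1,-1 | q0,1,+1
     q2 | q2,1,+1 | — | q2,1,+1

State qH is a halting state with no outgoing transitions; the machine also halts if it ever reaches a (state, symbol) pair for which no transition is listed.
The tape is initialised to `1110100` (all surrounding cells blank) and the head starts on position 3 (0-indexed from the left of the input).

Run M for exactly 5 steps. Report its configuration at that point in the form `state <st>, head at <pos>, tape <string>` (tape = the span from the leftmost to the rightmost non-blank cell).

q0 | 111[0]100   read 0 → write ., move +1, go to q1
q1 | 111.[1]00   read 1 → write 1, move -1, go to q0
q0 | 111[.]100   read . → write 0, move -1, go to q1
q1 | 11[1]0100   read 1 → write 1, move -1, go to q0
q0 | 1[1]10100   read 1 → write ., move +1, go to qH
qH | 1.[1]0100
After 5 steps: state qH, head at 2, tape 1.10100.

state qH, head at 2, tape 1.10100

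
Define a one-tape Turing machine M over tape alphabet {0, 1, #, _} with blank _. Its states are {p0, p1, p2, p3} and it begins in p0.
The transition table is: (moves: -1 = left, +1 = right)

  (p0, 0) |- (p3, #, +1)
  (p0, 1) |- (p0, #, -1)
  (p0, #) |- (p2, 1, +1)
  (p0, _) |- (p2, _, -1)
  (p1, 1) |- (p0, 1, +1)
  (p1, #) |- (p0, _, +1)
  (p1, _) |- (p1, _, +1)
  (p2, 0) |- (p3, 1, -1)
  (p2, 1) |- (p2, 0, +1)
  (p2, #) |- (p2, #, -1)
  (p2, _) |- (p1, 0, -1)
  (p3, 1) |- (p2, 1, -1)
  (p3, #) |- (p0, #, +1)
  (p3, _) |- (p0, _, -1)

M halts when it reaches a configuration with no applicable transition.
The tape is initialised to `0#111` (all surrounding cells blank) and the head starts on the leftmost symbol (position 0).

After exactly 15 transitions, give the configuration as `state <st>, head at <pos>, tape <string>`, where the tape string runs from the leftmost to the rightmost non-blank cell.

state p3, head at -1, tape 1##11

p0 | _[0]#111   read 0 → write #, move +1, go to p3
p3 | _#[#]111   read # → write #, move +1, go to p0
p0 | _##[1]11   read 1 → write #, move -1, go to p0
p0 | _#[#]#11   read # → write 1, move +1, go to p2
p2 | _#1[#]11   read # → write #, move -1, go to p2
p2 | _#[1]#11   read 1 → write 0, move +1, go to p2
p2 | _#0[#]11   read # → write #, move -1, go to p2
p2 | _#[0]#11   read 0 → write 1, move -1, go to p3
p3 | _[#]1#11   read # → write #, move +1, go to p0
p0 | _#[1]#11   read 1 → write #, move -1, go to p0
p0 | _[#]##11   read # → write 1, move +1, go to p2
p2 | _1[#]#11   read # → write #, move -1, go to p2
p2 | _[1]##11   read 1 → write 0, move +1, go to p2
p2 | _0[#]#11   read # → write #, move -1, go to p2
p2 | _[0]##11   read 0 → write 1, move -1, go to p3
p3 | [_]1##11
After 15 steps: state p3, head at -1, tape 1##11.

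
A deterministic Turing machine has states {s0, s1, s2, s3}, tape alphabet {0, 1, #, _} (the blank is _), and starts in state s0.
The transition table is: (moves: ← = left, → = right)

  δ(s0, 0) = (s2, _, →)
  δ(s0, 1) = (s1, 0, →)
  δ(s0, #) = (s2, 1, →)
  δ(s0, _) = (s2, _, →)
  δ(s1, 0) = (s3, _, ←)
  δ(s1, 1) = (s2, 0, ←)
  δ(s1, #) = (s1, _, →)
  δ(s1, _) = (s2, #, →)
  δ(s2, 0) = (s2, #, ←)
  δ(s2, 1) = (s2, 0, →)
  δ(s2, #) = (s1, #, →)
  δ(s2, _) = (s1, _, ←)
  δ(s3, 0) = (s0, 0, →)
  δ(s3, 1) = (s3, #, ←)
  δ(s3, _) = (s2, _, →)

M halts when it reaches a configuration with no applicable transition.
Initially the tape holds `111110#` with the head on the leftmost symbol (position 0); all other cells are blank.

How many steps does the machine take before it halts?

10

s0 | __[1]11110#   read 1 → write 0, move →, go to s1
s1 | __0[1]1110#   read 1 → write 0, move ←, go to s2
s2 | __[0]01110#   read 0 → write #, move ←, go to s2
s2 | _[_]#01110#   read _ → write _, move ←, go to s1
s1 | [_]_#01110#   read _ → write #, move →, go to s2
s2 | #[_]#01110#   read _ → write _, move ←, go to s1
s1 | [#]_#01110#   read # → write _, move →, go to s1
s1 | _[_]#01110#   read _ → write #, move →, go to s2
s2 | _#[#]01110#   read # → write #, move →, go to s1
s1 | _##[0]1110#   read 0 → write _, move ←, go to s3
s3 | _#[#]_1110#
M halts after 10 transitions.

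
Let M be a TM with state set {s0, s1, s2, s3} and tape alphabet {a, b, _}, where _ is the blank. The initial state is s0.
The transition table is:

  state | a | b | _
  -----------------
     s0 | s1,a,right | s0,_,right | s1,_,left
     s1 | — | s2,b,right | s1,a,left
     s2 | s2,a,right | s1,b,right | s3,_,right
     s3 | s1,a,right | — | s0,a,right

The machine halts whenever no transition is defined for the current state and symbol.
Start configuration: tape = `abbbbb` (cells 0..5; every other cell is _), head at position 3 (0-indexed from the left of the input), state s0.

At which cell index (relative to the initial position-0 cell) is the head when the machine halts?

s0 | abb[b]bb___   read b → write _, move right, go to s0
s0 | abb_[b]b___   read b → write _, move right, go to s0
s0 | abb__[b]___   read b → write _, move right, go to s0
s0 | abb___[_]__   read _ → write _, move left, go to s1
s1 | abb__[_]___   read _ → write a, move left, go to s1
s1 | abb_[_]a___   read _ → write a, move left, go to s1
s1 | abb[_]aa___   read _ → write a, move left, go to s1
s1 | ab[b]aaa___   read b → write b, move right, go to s2
s2 | abb[a]aa___   read a → write a, move right, go to s2
s2 | abba[a]a___   read a → write a, move right, go to s2
s2 | abbaa[a]___   read a → write a, move right, go to s2
s2 | abbaaa[_]__   read _ → write _, move right, go to s3
s3 | abbaaa_[_]_   read _ → write a, move right, go to s0
s0 | abbaaa_a[_]   read _ → write _, move left, go to s1
s1 | abbaaa_[a]_
At halt the head is at cell 7.

7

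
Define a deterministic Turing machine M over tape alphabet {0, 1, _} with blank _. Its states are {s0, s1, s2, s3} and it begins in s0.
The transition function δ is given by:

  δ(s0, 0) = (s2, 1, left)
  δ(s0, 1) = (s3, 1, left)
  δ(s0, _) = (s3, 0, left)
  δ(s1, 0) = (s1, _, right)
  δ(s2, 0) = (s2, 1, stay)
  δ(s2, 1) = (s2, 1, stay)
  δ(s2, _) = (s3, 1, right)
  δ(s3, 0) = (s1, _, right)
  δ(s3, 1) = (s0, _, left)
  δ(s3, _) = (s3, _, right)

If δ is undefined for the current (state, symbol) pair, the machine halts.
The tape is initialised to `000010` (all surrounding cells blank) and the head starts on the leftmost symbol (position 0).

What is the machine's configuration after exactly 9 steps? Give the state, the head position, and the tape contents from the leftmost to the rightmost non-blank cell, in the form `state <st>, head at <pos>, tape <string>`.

state s1, head at -1, tape 00010

state=s0 head=0 tape=___[0]00010   (s0,0)→(s2,1,left)
state=s2 head=-1 tape=__[_]100010   (s2,_)→(s3,1,right)
state=s3 head=0 tape=__1[1]00010   (s3,1)→(s0,_,left)
state=s0 head=-1 tape=__[1]_00010   (s0,1)→(s3,1,left)
state=s3 head=-2 tape=_[_]1_00010   (s3,_)→(s3,_,right)
state=s3 head=-1 tape=__[1]_00010   (s3,1)→(s0,_,left)
state=s0 head=-2 tape=_[_]__00010   (s0,_)→(s3,0,left)
state=s3 head=-3 tape=[_]0__00010   (s3,_)→(s3,_,right)
state=s3 head=-2 tape=_[0]__00010   (s3,0)→(s1,_,right)
state=s1 head=-1 tape=__[_]_00010
After 9 steps: state s1, head at -1, tape 00010.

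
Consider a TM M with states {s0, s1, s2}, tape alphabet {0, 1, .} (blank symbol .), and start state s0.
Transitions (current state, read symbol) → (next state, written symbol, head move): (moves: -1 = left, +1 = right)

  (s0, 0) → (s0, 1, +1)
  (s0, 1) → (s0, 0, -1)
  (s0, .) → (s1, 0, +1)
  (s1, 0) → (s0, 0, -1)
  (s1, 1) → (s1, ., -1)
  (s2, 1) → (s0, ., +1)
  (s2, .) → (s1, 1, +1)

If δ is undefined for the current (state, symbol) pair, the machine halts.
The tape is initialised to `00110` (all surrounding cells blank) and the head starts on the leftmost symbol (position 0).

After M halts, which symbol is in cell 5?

0

state=s0 head=0 tape=..[0]0110..   (s0,0)→(s0,1,+1)
state=s0 head=1 tape=..1[0]110..   (s0,0)→(s0,1,+1)
state=s0 head=2 tape=..11[1]10..   (s0,1)→(s0,0,-1)
state=s0 head=1 tape=..1[1]010..   (s0,1)→(s0,0,-1)
state=s0 head=0 tape=..[1]0010..   (s0,1)→(s0,0,-1)
state=s0 head=-1 tape=.[.]00010..   (s0,.)→(s1,0,+1)
state=s1 head=0 tape=.0[0]0010..   (s1,0)→(s0,0,-1)
state=s0 head=-1 tape=.[0]00010..   (s0,0)→(s0,1,+1)
state=s0 head=0 tape=.1[0]0010..   (s0,0)→(s0,1,+1)
state=s0 head=1 tape=.11[0]010..   (s0,0)→(s0,1,+1)
state=s0 head=2 tape=.111[0]10..   (s0,0)→(s0,1,+1)
state=s0 head=3 tape=.1111[1]0..   (s0,1)→(s0,0,-1)
state=s0 head=2 tape=.111[1]00..   (s0,1)→(s0,0,-1)
state=s0 head=1 tape=.11[1]000..   (s0,1)→(s0,0,-1)
state=s0 head=0 tape=.1[1]0000..   (s0,1)→(s0,0,-1)
state=s0 head=-1 tape=.[1]00000..   (s0,1)→(s0,0,-1)
state=s0 head=-2 tape=[.]000000..   (s0,.)→(s1,0,+1)
state=s1 head=-1 tape=0[0]00000..   (s1,0)→(s0,0,-1)
state=s0 head=-2 tape=[0]000000..   (s0,0)→(s0,1,+1)
state=s0 head=-1 tape=1[0]00000..   (s0,0)→(s0,1,+1)
state=s0 head=0 tape=11[0]0000..   (s0,0)→(s0,1,+1)
state=s0 head=1 tape=111[0]000..   (s0,0)→(s0,1,+1)
state=s0 head=2 tape=1111[0]00..   (s0,0)→(s0,1,+1)
state=s0 head=3 tape=11111[0]0..   (s0,0)→(s0,1,+1)
state=s0 head=4 tape=111111[0]..   (s0,0)→(s0,1,+1)
state=s0 head=5 tape=1111111[.].   (s0,.)→(s1,0,+1)
state=s1 head=6 tape=11111110[.]
Cell 5 holds 0 when M halts.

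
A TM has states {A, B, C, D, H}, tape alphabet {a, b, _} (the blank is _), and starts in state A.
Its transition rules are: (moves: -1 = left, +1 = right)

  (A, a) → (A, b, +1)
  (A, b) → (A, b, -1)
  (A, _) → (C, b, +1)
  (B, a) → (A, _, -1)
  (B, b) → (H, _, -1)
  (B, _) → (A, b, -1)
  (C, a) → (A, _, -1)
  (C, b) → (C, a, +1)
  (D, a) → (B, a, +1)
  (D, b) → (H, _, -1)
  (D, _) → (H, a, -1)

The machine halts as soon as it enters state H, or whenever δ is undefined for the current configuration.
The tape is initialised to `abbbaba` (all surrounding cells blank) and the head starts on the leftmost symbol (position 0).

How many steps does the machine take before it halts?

15

state=A head=0 tape=_[a]bbbaba_   (A,a)→(A,b,+1)
state=A head=1 tape=_b[b]bbaba_   (A,b)→(A,b,-1)
state=A head=0 tape=_[b]bbbaba_   (A,b)→(A,b,-1)
state=A head=-1 tape=[_]bbbbaba_   (A,_)→(C,b,+1)
state=C head=0 tape=b[b]bbbaba_   (C,b)→(C,a,+1)
state=C head=1 tape=ba[b]bbaba_   (C,b)→(C,a,+1)
state=C head=2 tape=baa[b]baba_   (C,b)→(C,a,+1)
state=C head=3 tape=baaa[b]aba_   (C,b)→(C,a,+1)
state=C head=4 tape=baaaa[a]ba_   (C,a)→(A,_,-1)
state=A head=3 tape=baaa[a]_ba_   (A,a)→(A,b,+1)
state=A head=4 tape=baaab[_]ba_   (A,_)→(C,b,+1)
state=C head=5 tape=baaabb[b]a_   (C,b)→(C,a,+1)
state=C head=6 tape=baaabba[a]_   (C,a)→(A,_,-1)
state=A head=5 tape=baaabb[a]__   (A,a)→(A,b,+1)
state=A head=6 tape=baaabbb[_]_   (A,_)→(C,b,+1)
state=C head=7 tape=baaabbbb[_]
M halts after 15 transitions.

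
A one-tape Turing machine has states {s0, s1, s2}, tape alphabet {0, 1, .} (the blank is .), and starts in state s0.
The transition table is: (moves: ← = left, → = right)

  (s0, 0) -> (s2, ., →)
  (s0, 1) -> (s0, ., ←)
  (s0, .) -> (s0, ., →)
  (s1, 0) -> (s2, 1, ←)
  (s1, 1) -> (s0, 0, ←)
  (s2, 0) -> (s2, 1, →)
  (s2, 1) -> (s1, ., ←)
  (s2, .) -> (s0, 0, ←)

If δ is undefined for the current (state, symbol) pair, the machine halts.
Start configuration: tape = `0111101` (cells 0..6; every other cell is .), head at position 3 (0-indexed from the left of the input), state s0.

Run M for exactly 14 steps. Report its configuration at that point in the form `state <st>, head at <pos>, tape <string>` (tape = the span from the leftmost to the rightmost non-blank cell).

s0 | 011[1]101   read 1 → write ., move ←, go to s0
s0 | 01[1].101   read 1 → write ., move ←, go to s0
s0 | 0[1]..101   read 1 → write ., move ←, go to s0
s0 | [0]...101   read 0 → write ., move →, go to s2
s2 | .[.]..101   read . → write 0, move ←, go to s0
s0 | [.]0..101   read . → write ., move →, go to s0
s0 | .[0]..101   read 0 → write ., move →, go to s2
s2 | ..[.].101   read . → write 0, move ←, go to s0
s0 | .[.]0.101   read . → write ., move →, go to s0
s0 | ..[0].101   read 0 → write ., move →, go to s2
s2 | ...[.]101   read . → write 0, move ←, go to s0
s0 | ..[.]0101   read . → write ., move →, go to s0
s0 | ...[0]101   read 0 → write ., move →, go to s2
s2 | ....[1]01   read 1 → write ., move ←, go to s1
s1 | ...[.].01
After 14 steps: state s1, head at 3, tape 01.

state s1, head at 3, tape 01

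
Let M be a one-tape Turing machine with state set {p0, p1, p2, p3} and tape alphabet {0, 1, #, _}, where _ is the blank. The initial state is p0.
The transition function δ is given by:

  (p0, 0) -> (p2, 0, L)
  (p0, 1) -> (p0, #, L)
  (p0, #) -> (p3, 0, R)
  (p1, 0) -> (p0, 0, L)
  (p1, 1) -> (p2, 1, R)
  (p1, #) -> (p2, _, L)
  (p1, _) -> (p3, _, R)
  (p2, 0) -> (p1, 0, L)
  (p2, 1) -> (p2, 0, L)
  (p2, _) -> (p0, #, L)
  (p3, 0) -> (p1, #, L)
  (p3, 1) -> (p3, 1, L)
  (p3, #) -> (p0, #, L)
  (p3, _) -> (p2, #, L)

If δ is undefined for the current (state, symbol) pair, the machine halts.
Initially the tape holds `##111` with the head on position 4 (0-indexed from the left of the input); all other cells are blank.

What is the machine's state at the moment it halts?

state=p0 head=4 tape=##11[1]   (p0,1)→(p0,#,L)
state=p0 head=3 tape=##1[1]#   (p0,1)→(p0,#,L)
state=p0 head=2 tape=##[1]##   (p0,1)→(p0,#,L)
state=p0 head=1 tape=#[#]###   (p0,#)→(p3,0,R)
state=p3 head=2 tape=#0[#]##   (p3,#)→(p0,#,L)
state=p0 head=1 tape=#[0]###   (p0,0)→(p2,0,L)
state=p2 head=0 tape=[#]0###
No transition is defined for (p2, #); M halts in state p2.

p2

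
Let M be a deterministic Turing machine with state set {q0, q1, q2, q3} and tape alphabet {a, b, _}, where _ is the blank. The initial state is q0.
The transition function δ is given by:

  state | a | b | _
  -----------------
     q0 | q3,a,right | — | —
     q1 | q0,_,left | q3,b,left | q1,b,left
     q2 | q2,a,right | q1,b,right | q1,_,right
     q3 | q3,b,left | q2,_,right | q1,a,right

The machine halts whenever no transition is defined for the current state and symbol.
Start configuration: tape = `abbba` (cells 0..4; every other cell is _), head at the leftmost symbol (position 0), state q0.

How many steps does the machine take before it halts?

q0 | [a]bbba   read a → write a, move right, go to q3
q3 | a[b]bba   read b → write _, move right, go to q2
q2 | a_[b]ba   read b → write b, move right, go to q1
q1 | a_b[b]a   read b → write b, move left, go to q3
q3 | a_[b]ba   read b → write _, move right, go to q2
q2 | a__[b]a   read b → write b, move right, go to q1
q1 | a__b[a]   read a → write _, move left, go to q0
q0 | a__[b]_
M halts after 7 transitions.

7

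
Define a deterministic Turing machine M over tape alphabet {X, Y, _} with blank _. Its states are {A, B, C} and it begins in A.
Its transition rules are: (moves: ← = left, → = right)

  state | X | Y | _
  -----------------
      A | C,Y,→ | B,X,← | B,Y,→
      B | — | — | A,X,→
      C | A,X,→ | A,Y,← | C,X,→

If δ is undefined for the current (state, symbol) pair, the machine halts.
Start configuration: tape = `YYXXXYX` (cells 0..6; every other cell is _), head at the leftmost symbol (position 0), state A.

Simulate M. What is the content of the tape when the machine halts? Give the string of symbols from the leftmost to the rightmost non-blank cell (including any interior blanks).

XXYXXXYX

state=A head=0 tape=_[Y]YXXXYX   (A,Y)→(B,X,←)
state=B head=-1 tape=[_]XYXXXYX   (B,_)→(A,X,→)
state=A head=0 tape=X[X]YXXXYX   (A,X)→(C,Y,→)
state=C head=1 tape=XY[Y]XXXYX   (C,Y)→(A,Y,←)
state=A head=0 tape=X[Y]YXXXYX   (A,Y)→(B,X,←)
state=B head=-1 tape=[X]XYXXXYX
The non-blank tape span at halt is XXYXXXYX.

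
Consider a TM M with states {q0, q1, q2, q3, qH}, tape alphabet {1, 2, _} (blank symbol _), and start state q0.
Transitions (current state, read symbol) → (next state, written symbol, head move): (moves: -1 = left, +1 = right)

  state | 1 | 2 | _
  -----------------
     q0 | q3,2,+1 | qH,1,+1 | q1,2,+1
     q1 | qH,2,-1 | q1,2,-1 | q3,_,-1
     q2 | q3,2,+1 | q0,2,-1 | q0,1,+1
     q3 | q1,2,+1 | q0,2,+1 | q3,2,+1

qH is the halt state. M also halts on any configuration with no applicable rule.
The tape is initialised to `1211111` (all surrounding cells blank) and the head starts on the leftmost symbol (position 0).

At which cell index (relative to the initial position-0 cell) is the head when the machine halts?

3

q0 | [1]211111   read 1 → write 2, move +1, go to q3
q3 | 2[2]11111   read 2 → write 2, move +1, go to q0
q0 | 22[1]1111   read 1 → write 2, move +1, go to q3
q3 | 222[1]111   read 1 → write 2, move +1, go to q1
q1 | 2222[1]11   read 1 → write 2, move -1, go to qH
qH | 222[2]211
At halt the head is at cell 3.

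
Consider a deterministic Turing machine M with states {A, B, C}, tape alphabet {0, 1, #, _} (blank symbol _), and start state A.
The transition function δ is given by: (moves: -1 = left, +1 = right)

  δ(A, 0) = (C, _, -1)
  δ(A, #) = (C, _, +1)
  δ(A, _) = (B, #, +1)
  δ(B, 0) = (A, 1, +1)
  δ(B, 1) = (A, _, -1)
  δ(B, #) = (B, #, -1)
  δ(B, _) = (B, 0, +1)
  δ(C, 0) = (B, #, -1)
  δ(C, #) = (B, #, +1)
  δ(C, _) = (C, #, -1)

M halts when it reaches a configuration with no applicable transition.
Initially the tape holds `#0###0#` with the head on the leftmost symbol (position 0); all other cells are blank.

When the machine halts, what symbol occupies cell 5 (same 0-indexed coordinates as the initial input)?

1

A | [#]0###0#_   read # → write _, move +1, go to C
C | _[0]###0#_   read 0 → write #, move -1, go to B
B | [_]####0#_   read _ → write 0, move +1, go to B
B | 0[#]###0#_   read # → write #, move -1, go to B
B | [0]####0#_   read 0 → write 1, move +1, go to A
A | 1[#]###0#_   read # → write _, move +1, go to C
C | 1_[#]##0#_   read # → write #, move +1, go to B
B | 1_#[#]#0#_   read # → write #, move -1, go to B
B | 1_[#]##0#_   read # → write #, move -1, go to B
B | 1[_]###0#_   read _ → write 0, move +1, go to B
B | 10[#]##0#_   read # → write #, move -1, go to B
B | 1[0]###0#_   read 0 → write 1, move +1, go to A
A | 11[#]##0#_   read # → write _, move +1, go to C
C | 11_[#]#0#_   read # → write #, move +1, go to B
B | 11_#[#]0#_   read # → write #, move -1, go to B
B | 11_[#]#0#_   read # → write #, move -1, go to B
B | 11[_]##0#_   read _ → write 0, move +1, go to B
B | 110[#]#0#_   read # → write #, move -1, go to B
B | 11[0]##0#_   read 0 → write 1, move +1, go to A
A | 111[#]#0#_   read # → write _, move +1, go to C
C | 111_[#]0#_   read # → write #, move +1, go to B
B | 111_#[0]#_   read 0 → write 1, move +1, go to A
A | 111_#1[#]_   read # → write _, move +1, go to C
C | 111_#1_[_]   read _ → write #, move -1, go to C
C | 111_#1[_]#   read _ → write #, move -1, go to C
C | 111_#[1]##
Cell 5 holds 1 when M halts.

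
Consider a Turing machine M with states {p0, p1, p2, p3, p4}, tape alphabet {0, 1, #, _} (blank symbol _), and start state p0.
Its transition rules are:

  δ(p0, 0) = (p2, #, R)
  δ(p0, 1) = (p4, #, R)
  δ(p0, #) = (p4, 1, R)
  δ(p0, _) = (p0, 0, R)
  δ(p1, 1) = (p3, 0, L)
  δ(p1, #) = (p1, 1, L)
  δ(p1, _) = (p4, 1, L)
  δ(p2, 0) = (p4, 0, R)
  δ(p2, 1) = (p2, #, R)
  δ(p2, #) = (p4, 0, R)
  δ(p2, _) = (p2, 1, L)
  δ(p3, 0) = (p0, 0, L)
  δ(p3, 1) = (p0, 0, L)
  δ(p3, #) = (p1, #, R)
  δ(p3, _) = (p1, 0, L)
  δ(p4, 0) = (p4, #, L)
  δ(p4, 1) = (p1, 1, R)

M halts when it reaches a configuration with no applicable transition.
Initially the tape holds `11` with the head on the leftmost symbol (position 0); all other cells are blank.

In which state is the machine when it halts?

p4

state=p0 head=0 tape=___[1]1_   (p0,1)→(p4,#,R)
state=p4 head=1 tape=___#[1]_   (p4,1)→(p1,1,R)
state=p1 head=2 tape=___#1[_]   (p1,_)→(p4,1,L)
state=p4 head=1 tape=___#[1]1   (p4,1)→(p1,1,R)
state=p1 head=2 tape=___#1[1]   (p1,1)→(p3,0,L)
state=p3 head=1 tape=___#[1]0   (p3,1)→(p0,0,L)
state=p0 head=0 tape=___[#]00   (p0,#)→(p4,1,R)
state=p4 head=1 tape=___1[0]0   (p4,0)→(p4,#,L)
state=p4 head=0 tape=___[1]#0   (p4,1)→(p1,1,R)
state=p1 head=1 tape=___1[#]0   (p1,#)→(p1,1,L)
state=p1 head=0 tape=___[1]10   (p1,1)→(p3,0,L)
state=p3 head=-1 tape=__[_]010   (p3,_)→(p1,0,L)
state=p1 head=-2 tape=_[_]0010   (p1,_)→(p4,1,L)
state=p4 head=-3 tape=[_]10010
No transition is defined for (p4, _); M halts in state p4.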